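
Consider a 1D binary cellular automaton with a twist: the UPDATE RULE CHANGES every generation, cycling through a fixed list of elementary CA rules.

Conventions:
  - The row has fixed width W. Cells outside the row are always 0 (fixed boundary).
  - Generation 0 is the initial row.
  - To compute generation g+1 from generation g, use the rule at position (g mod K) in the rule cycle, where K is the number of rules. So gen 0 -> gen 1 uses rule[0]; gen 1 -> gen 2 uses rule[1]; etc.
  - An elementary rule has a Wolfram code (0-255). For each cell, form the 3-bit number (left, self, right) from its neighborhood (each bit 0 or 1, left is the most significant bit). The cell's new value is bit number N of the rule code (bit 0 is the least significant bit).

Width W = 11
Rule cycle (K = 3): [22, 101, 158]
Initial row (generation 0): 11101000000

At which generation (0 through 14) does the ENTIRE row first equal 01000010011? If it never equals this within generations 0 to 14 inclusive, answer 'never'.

Answer: never

Derivation:
Gen 0: 11101000000
Gen 1 (rule 22): 00001100000
Gen 2 (rule 101): 11100101111
Gen 3 (rule 158): 11011101110
Gen 4 (rule 22): 00000000001
Gen 5 (rule 101): 11111111101
Gen 6 (rule 158): 11111111001
Gen 7 (rule 22): 00000000111
Gen 8 (rule 101): 11111110001
Gen 9 (rule 158): 11111101011
Gen 10 (rule 22): 00000001000
Gen 11 (rule 101): 11111101011
Gen 12 (rule 158): 11111001010
Gen 13 (rule 22): 00000111011
Gen 14 (rule 101): 11110001101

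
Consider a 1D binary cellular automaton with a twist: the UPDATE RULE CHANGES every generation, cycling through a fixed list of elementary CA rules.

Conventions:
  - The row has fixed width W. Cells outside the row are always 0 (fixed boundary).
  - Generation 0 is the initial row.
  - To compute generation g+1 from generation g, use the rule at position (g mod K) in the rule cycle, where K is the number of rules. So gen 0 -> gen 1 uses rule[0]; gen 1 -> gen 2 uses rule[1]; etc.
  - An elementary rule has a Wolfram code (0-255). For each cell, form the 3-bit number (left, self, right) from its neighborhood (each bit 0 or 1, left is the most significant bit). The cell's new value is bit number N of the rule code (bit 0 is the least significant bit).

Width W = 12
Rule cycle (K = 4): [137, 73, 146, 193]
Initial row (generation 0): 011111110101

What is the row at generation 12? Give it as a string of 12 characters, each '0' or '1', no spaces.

Gen 0: 011111110101
Gen 1 (rule 137): 011111100000
Gen 2 (rule 73): 010000101111
Gen 3 (rule 146): 101001000110
Gen 4 (rule 193): 000000010010
Gen 5 (rule 137): 111111000000
Gen 6 (rule 73): 100001011111
Gen 7 (rule 146): 010010001110
Gen 8 (rule 193): 000000100110
Gen 9 (rule 137): 111110000100
Gen 10 (rule 73): 100010110001
Gen 11 (rule 146): 010100001010
Gen 12 (rule 193): 000001100000

Answer: 000001100000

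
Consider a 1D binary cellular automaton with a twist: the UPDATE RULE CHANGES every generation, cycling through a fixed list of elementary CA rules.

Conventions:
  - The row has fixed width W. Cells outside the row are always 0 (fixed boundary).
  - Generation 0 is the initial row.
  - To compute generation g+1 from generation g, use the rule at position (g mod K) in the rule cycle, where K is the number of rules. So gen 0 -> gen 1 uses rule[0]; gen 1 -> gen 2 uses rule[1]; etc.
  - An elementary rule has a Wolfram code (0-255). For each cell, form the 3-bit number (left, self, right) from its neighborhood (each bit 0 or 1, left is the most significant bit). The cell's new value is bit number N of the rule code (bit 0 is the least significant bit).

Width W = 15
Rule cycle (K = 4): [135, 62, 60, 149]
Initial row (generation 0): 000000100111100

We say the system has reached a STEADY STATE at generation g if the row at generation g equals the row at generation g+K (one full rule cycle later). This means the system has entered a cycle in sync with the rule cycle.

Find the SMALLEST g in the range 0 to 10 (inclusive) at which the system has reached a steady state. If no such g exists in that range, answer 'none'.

Answer: none

Derivation:
Gen 0: 000000100111100
Gen 1 (rule 135): 111111101011001
Gen 2 (rule 62): 100000011110111
Gen 3 (rule 60): 110000010001100
Gen 4 (rule 149): 001111011100011
Gen 5 (rule 135): 110110001001100
Gen 6 (rule 62): 101101011111010
Gen 7 (rule 60): 111011110000111
Gen 8 (rule 149): 010001101110010
Gen 9 (rule 135): 110110000100110
Gen 10 (rule 62): 101101001111101
Gen 11 (rule 60): 111011101000011
Gen 12 (rule 149): 010001001111000
Gen 13 (rule 135): 110111010110011
Gen 14 (rule 62): 101100111101110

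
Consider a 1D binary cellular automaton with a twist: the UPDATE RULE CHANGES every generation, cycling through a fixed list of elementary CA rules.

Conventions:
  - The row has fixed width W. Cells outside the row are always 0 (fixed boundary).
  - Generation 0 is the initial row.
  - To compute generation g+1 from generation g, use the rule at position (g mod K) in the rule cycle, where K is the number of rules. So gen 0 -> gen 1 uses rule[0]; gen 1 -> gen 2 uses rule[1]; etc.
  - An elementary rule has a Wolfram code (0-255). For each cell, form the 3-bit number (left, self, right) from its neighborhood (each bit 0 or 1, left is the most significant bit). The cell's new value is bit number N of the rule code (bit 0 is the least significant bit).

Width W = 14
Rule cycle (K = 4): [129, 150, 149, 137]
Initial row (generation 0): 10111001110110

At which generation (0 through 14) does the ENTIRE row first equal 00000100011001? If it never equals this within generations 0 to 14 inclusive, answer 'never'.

Gen 0: 10111001110110
Gen 1 (rule 129): 00010000100000
Gen 2 (rule 150): 00111001110000
Gen 3 (rule 149): 10010100101111
Gen 4 (rule 137): 00000000001110
Gen 5 (rule 129): 11111111100100
Gen 6 (rule 150): 01111111011110
Gen 7 (rule 149): 00111110001101
Gen 8 (rule 137): 10111100101000
Gen 9 (rule 129): 00011000000011
Gen 10 (rule 150): 00100100000100
Gen 11 (rule 149): 10110111110111
Gen 12 (rule 137): 00100111100110
Gen 13 (rule 129): 10000011000000
Gen 14 (rule 150): 11000100100000

Answer: never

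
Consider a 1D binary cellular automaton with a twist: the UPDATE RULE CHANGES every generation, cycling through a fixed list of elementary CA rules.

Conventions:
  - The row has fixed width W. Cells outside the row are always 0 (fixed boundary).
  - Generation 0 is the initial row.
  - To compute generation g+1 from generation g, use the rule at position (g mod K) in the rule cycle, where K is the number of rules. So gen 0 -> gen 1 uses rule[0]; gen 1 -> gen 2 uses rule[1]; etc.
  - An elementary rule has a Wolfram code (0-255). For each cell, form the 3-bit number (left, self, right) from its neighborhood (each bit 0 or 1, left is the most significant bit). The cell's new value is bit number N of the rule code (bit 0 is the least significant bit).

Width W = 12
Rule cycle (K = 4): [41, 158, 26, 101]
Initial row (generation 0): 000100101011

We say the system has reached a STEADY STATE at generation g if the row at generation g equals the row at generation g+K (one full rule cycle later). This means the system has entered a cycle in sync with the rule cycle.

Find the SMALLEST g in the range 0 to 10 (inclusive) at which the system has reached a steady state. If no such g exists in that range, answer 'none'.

Answer: none

Derivation:
Gen 0: 000100101011
Gen 1 (rule 41): 110000010110
Gen 2 (rule 158): 101000110101
Gen 3 (rule 26): 000101100000
Gen 4 (rule 101): 110110101111
Gen 5 (rule 41): 101101011000
Gen 6 (rule 158): 101001010100
Gen 7 (rule 26): 000110000010
Gen 8 (rule 101): 110010111010
Gen 9 (rule 41): 100001100100
Gen 10 (rule 158): 110011011110
Gen 11 (rule 26): 101110010001
Gen 12 (rule 101): 110010010101
Gen 13 (rule 41): 100000001010
Gen 14 (rule 158): 110000011011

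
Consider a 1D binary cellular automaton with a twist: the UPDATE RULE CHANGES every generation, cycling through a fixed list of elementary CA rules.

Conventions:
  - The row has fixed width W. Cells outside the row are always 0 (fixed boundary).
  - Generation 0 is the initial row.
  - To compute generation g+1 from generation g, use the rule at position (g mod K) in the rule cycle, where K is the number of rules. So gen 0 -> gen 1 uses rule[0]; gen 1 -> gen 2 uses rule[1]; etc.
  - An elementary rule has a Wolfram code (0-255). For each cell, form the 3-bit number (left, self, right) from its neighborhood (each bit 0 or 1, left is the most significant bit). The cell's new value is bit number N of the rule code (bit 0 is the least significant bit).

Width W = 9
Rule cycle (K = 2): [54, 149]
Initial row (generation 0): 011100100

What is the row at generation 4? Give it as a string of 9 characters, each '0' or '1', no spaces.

Gen 0: 011100100
Gen 1 (rule 54): 100011110
Gen 2 (rule 149): 111001101
Gen 3 (rule 54): 000110011
Gen 4 (rule 149): 110001000

Answer: 110001000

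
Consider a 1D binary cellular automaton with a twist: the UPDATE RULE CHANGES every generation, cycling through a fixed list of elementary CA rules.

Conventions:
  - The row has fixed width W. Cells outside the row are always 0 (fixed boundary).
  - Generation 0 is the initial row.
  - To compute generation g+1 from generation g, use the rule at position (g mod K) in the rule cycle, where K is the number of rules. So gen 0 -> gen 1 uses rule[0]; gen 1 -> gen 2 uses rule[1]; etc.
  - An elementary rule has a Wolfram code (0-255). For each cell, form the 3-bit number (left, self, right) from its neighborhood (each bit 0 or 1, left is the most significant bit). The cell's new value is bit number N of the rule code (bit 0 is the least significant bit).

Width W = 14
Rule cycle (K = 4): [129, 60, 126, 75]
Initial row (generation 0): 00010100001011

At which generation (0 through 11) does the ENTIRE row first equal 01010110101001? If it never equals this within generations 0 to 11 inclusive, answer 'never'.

Gen 0: 00010100001011
Gen 1 (rule 129): 11000001100000
Gen 2 (rule 60): 10100001010000
Gen 3 (rule 126): 11110011111000
Gen 4 (rule 75): 10010110001011
Gen 5 (rule 129): 00000000100000
Gen 6 (rule 60): 00000000110000
Gen 7 (rule 126): 00000001111000
Gen 8 (rule 75): 11111111001011
Gen 9 (rule 129): 01111110000000
Gen 10 (rule 60): 01000001000000
Gen 11 (rule 126): 11100011100000

Answer: never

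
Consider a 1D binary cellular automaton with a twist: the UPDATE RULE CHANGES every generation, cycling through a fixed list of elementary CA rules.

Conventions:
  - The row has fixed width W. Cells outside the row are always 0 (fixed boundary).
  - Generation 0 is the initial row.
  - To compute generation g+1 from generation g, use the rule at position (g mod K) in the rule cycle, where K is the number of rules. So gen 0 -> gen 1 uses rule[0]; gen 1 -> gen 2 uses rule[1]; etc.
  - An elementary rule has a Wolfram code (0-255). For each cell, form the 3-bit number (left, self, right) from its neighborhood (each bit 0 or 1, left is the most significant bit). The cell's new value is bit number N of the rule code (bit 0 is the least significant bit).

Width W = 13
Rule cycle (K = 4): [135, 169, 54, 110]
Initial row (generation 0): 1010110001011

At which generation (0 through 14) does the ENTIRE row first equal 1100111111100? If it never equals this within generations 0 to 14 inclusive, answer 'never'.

Answer: never

Derivation:
Gen 0: 1010110001011
Gen 1 (rule 135): 1010000111000
Gen 2 (rule 169): 0100110110011
Gen 3 (rule 54): 1111001001100
Gen 4 (rule 110): 1001011011100
Gen 5 (rule 135): 1011000001001
Gen 6 (rule 169): 0110011100000
Gen 7 (rule 54): 1001100010000
Gen 8 (rule 110): 1011100110000
Gen 9 (rule 135): 1001001000111
Gen 10 (rule 169): 0000000010110
Gen 11 (rule 54): 0000000111001
Gen 12 (rule 110): 0000001101011
Gen 13 (rule 135): 1111110001000
Gen 14 (rule 169): 1111100100011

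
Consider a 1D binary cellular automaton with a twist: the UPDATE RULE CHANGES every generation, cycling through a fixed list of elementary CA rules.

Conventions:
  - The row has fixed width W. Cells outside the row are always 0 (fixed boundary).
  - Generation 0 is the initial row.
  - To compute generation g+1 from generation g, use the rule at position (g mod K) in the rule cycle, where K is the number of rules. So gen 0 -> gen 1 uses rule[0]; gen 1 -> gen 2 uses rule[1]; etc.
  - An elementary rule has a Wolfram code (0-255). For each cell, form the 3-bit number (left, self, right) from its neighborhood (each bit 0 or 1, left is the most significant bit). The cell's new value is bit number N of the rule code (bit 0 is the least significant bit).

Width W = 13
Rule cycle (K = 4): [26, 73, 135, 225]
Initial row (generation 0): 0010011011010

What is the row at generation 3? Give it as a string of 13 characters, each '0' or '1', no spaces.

Answer: 1111010111101

Derivation:
Gen 0: 0010011011010
Gen 1 (rule 26): 0101110010001
Gen 2 (rule 73): 0001010000100
Gen 3 (rule 135): 1111010111101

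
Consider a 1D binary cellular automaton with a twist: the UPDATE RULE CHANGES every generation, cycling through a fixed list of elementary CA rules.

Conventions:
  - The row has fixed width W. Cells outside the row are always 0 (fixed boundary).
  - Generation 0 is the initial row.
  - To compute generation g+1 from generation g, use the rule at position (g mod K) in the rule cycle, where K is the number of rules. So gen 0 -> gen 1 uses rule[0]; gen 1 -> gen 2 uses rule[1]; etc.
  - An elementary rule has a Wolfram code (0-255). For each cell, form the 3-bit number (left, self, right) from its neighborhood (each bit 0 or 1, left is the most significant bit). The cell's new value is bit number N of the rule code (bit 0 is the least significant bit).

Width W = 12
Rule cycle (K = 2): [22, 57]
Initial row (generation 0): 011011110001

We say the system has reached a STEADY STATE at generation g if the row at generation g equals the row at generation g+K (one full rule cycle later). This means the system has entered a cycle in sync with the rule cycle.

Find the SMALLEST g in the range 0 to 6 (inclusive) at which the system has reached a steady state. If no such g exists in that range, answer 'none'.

Gen 0: 011011110001
Gen 1 (rule 22): 100000001011
Gen 2 (rule 57): 011111100110
Gen 3 (rule 22): 100000011001
Gen 4 (rule 57): 011111010100
Gen 5 (rule 22): 100000010110
Gen 6 (rule 57): 011111001101
Gen 7 (rule 22): 100000110001
Gen 8 (rule 57): 011110101100

Answer: none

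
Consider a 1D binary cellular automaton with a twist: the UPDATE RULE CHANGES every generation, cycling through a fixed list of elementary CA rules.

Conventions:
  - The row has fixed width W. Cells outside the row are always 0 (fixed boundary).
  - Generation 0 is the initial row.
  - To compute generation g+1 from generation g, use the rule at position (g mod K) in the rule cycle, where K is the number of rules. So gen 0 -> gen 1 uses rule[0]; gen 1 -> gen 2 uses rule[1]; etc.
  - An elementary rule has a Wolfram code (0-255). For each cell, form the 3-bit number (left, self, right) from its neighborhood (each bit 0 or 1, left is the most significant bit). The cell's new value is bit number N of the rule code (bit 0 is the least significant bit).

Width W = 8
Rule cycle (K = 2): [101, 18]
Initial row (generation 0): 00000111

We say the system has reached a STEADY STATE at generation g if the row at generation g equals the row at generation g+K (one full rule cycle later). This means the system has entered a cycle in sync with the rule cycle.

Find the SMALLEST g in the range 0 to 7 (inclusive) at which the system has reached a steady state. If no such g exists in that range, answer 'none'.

Answer: 6

Derivation:
Gen 0: 00000111
Gen 1 (rule 101): 11110001
Gen 2 (rule 18): 00001010
Gen 3 (rule 101): 11101110
Gen 4 (rule 18): 00000001
Gen 5 (rule 101): 11111101
Gen 6 (rule 18): 00000000
Gen 7 (rule 101): 11111111
Gen 8 (rule 18): 00000000
Gen 9 (rule 101): 11111111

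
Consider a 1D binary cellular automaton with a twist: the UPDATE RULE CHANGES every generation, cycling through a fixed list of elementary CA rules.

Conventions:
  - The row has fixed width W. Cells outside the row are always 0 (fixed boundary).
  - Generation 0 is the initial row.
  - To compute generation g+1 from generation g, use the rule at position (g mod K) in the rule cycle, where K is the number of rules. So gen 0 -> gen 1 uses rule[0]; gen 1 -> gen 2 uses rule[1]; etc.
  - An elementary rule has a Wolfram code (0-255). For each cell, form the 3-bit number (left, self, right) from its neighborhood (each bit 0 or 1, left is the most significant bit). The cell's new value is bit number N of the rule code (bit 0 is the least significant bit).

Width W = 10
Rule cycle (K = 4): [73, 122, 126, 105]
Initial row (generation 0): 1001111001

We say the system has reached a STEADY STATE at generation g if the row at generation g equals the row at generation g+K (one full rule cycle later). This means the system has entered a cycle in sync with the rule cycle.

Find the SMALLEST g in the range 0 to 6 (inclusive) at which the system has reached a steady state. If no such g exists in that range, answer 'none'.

Answer: 3

Derivation:
Gen 0: 1001111001
Gen 1 (rule 73): 0001001000
Gen 2 (rule 122): 0010110100
Gen 3 (rule 126): 0111111110
Gen 4 (rule 105): 0100000010
Gen 5 (rule 73): 0001111000
Gen 6 (rule 122): 0011001100
Gen 7 (rule 126): 0111111110
Gen 8 (rule 105): 0100000010
Gen 9 (rule 73): 0001111000
Gen 10 (rule 122): 0011001100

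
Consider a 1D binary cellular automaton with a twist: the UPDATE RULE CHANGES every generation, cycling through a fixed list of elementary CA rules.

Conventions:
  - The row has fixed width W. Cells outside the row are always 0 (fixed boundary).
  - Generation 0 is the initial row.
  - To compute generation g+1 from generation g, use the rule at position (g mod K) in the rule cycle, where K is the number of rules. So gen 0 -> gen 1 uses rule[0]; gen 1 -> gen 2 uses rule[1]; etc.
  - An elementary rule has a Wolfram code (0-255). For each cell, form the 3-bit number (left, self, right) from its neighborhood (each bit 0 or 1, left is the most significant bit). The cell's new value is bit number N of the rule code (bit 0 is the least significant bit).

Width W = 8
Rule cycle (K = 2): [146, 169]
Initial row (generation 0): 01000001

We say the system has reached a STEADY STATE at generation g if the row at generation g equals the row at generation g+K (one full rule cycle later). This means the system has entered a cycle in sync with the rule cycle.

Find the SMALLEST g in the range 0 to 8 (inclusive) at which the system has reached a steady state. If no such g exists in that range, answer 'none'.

Answer: none

Derivation:
Gen 0: 01000001
Gen 1 (rule 146): 10100010
Gen 2 (rule 169): 01001000
Gen 3 (rule 146): 10110100
Gen 4 (rule 169): 01101001
Gen 5 (rule 146): 10000110
Gen 6 (rule 169): 00110100
Gen 7 (rule 146): 01000010
Gen 8 (rule 169): 00011000
Gen 9 (rule 146): 00100100
Gen 10 (rule 169): 10000001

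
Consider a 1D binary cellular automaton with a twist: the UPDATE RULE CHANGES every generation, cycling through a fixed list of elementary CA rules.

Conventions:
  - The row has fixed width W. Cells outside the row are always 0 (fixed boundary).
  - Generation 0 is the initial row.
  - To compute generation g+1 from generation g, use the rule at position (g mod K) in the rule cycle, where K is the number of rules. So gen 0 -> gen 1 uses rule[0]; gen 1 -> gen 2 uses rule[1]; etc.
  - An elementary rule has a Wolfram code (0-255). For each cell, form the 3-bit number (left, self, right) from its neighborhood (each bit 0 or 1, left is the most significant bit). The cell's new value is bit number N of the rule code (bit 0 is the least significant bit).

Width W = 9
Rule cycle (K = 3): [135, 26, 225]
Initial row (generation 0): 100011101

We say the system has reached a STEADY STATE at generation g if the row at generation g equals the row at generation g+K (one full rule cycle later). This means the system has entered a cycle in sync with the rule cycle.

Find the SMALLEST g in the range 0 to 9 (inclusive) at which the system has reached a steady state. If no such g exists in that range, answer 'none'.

Gen 0: 100011101
Gen 1 (rule 135): 101101001
Gen 2 (rule 26): 001000110
Gen 3 (rule 225): 100010010
Gen 4 (rule 135): 101110110
Gen 5 (rule 26): 001000101
Gen 6 (rule 225): 100010010
Gen 7 (rule 135): 101110110
Gen 8 (rule 26): 001000101
Gen 9 (rule 225): 100010010
Gen 10 (rule 135): 101110110
Gen 11 (rule 26): 001000101
Gen 12 (rule 225): 100010010

Answer: 3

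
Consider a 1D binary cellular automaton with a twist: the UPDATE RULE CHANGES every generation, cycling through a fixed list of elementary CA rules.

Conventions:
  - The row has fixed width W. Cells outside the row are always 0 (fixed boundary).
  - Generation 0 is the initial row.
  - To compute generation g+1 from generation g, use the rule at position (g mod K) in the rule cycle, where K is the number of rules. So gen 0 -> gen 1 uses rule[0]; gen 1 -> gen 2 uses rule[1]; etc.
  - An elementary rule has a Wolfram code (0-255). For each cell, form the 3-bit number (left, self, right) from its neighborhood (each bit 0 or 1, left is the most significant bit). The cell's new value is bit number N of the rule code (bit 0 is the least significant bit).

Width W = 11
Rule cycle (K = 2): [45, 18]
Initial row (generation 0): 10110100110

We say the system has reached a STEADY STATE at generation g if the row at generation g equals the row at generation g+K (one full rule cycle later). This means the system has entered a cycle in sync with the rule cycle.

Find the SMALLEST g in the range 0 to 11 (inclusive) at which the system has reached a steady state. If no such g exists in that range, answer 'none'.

Gen 0: 10110100110
Gen 1 (rule 45): 11101100100
Gen 2 (rule 18): 00000011010
Gen 3 (rule 45): 11111010110
Gen 4 (rule 18): 00000000001
Gen 5 (rule 45): 11111111101
Gen 6 (rule 18): 00000000000
Gen 7 (rule 45): 11111111111
Gen 8 (rule 18): 00000000000
Gen 9 (rule 45): 11111111111
Gen 10 (rule 18): 00000000000
Gen 11 (rule 45): 11111111111
Gen 12 (rule 18): 00000000000
Gen 13 (rule 45): 11111111111

Answer: 6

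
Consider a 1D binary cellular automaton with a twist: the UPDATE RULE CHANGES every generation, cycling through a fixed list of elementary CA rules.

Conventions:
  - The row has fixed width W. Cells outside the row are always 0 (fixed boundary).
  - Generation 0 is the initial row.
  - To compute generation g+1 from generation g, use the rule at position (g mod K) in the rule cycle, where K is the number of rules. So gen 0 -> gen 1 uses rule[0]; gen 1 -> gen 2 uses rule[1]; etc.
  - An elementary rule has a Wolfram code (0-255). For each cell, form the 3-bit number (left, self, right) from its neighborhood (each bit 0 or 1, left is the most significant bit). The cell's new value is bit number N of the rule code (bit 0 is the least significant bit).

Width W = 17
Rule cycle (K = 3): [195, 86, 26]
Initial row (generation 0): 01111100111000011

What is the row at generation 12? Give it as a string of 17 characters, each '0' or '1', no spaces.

Gen 0: 01111100111000011
Gen 1 (rule 195): 10111101011011101
Gen 2 (rule 86): 10000101001000101
Gen 3 (rule 26): 01001000110101000
Gen 4 (rule 195): 10010011010000011
Gen 5 (rule 86): 11111101011000101
Gen 6 (rule 26): 10000000010101000
Gen 7 (rule 195): 00111111100000011
Gen 8 (rule 86): 01000000110000101
Gen 9 (rule 26): 10100001101001000
Gen 10 (rule 195): 00001110100010011
Gen 11 (rule 86): 00010010110111101
Gen 12 (rule 26): 00101100100100000

Answer: 00101100100100000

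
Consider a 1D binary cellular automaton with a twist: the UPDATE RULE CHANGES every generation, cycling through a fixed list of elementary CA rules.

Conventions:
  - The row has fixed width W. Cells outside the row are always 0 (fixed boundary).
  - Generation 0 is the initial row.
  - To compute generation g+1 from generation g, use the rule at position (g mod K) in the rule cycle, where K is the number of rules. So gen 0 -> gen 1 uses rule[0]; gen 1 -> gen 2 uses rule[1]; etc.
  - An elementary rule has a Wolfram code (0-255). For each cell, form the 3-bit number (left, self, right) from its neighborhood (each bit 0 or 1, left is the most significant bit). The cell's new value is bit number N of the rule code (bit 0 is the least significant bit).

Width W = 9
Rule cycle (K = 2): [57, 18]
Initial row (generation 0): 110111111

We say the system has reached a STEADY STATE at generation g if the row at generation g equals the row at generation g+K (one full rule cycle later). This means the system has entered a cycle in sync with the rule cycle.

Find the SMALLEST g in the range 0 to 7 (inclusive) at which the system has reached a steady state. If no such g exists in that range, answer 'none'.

Answer: 6

Derivation:
Gen 0: 110111111
Gen 1 (rule 57): 101100000
Gen 2 (rule 18): 000010000
Gen 3 (rule 57): 111001111
Gen 4 (rule 18): 000110000
Gen 5 (rule 57): 110101111
Gen 6 (rule 18): 000000000
Gen 7 (rule 57): 111111111
Gen 8 (rule 18): 000000000
Gen 9 (rule 57): 111111111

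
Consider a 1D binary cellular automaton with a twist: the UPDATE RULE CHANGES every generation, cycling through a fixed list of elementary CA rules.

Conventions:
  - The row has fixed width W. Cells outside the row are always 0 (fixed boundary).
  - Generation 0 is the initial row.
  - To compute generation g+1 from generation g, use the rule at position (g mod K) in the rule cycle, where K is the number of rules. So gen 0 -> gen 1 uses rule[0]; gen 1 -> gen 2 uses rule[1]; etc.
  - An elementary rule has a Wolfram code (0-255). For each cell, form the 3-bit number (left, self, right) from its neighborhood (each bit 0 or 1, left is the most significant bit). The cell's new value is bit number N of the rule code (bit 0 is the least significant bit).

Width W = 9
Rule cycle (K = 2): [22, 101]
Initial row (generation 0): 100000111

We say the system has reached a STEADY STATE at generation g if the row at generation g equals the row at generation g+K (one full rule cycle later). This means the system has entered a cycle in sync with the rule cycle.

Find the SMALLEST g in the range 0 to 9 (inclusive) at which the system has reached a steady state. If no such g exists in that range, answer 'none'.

Gen 0: 100000111
Gen 1 (rule 22): 110001000
Gen 2 (rule 101): 010101011
Gen 3 (rule 22): 110101000
Gen 4 (rule 101): 011111011
Gen 5 (rule 22): 100000000
Gen 6 (rule 101): 101111111
Gen 7 (rule 22): 100000000
Gen 8 (rule 101): 101111111
Gen 9 (rule 22): 100000000
Gen 10 (rule 101): 101111111
Gen 11 (rule 22): 100000000

Answer: 5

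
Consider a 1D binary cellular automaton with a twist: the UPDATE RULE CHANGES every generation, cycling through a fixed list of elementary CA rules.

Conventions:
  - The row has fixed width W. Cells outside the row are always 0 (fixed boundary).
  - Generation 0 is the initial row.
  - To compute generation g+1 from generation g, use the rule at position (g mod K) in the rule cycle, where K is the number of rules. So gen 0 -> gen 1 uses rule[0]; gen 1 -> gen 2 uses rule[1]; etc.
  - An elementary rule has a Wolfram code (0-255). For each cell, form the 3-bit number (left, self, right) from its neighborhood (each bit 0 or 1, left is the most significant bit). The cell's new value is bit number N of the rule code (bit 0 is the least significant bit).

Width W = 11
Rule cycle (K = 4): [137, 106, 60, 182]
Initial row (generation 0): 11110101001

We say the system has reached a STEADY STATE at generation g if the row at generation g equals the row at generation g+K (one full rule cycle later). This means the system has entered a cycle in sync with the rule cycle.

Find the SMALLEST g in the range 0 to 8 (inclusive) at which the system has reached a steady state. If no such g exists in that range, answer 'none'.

Gen 0: 11110101001
Gen 1 (rule 137): 11100000000
Gen 2 (rule 106): 10100000000
Gen 3 (rule 60): 11110000000
Gen 4 (rule 182): 01101000000
Gen 5 (rule 137): 01000011111
Gen 6 (rule 106): 10000110001
Gen 7 (rule 60): 11000101001
Gen 8 (rule 182): 00101111111
Gen 9 (rule 137): 10001111110
Gen 10 (rule 106): 00011000010
Gen 11 (rule 60): 00010100011
Gen 12 (rule 182): 00111110100

Answer: none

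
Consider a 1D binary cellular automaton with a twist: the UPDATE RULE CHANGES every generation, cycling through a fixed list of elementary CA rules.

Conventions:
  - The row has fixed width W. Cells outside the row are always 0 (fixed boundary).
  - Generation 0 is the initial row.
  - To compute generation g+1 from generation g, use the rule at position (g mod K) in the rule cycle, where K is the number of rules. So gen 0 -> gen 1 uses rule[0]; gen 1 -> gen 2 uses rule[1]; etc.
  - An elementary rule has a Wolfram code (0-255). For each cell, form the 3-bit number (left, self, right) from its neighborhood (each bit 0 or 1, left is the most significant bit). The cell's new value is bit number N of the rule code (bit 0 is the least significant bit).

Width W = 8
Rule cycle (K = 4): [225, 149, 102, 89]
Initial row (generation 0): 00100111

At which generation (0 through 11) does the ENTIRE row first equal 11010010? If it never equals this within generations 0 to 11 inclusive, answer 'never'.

Gen 0: 00100111
Gen 1 (rule 225): 10000011
Gen 2 (rule 149): 11111000
Gen 3 (rule 102): 00001000
Gen 4 (rule 89): 11100111
Gen 5 (rule 225): 01100011
Gen 6 (rule 149): 00011000
Gen 7 (rule 102): 00101000
Gen 8 (rule 89): 10000111
Gen 9 (rule 225): 00110011
Gen 10 (rule 149): 10001000
Gen 11 (rule 102): 10011000

Answer: never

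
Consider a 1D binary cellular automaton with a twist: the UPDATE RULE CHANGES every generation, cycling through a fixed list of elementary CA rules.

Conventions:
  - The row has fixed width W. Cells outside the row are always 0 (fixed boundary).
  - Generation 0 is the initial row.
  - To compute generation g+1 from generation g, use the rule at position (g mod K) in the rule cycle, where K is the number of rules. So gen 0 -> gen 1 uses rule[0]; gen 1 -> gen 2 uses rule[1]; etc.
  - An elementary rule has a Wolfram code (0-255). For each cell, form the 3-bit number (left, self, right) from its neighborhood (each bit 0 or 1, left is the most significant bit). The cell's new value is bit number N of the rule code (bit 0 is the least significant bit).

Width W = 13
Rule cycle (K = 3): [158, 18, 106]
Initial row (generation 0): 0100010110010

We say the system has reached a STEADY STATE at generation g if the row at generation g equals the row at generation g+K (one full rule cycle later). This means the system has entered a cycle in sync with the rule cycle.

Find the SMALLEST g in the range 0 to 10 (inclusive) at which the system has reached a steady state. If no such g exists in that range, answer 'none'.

Answer: 2

Derivation:
Gen 0: 0100010110010
Gen 1 (rule 158): 1110110101111
Gen 2 (rule 18): 0000000000000
Gen 3 (rule 106): 0000000000000
Gen 4 (rule 158): 0000000000000
Gen 5 (rule 18): 0000000000000
Gen 6 (rule 106): 0000000000000
Gen 7 (rule 158): 0000000000000
Gen 8 (rule 18): 0000000000000
Gen 9 (rule 106): 0000000000000
Gen 10 (rule 158): 0000000000000
Gen 11 (rule 18): 0000000000000
Gen 12 (rule 106): 0000000000000
Gen 13 (rule 158): 0000000000000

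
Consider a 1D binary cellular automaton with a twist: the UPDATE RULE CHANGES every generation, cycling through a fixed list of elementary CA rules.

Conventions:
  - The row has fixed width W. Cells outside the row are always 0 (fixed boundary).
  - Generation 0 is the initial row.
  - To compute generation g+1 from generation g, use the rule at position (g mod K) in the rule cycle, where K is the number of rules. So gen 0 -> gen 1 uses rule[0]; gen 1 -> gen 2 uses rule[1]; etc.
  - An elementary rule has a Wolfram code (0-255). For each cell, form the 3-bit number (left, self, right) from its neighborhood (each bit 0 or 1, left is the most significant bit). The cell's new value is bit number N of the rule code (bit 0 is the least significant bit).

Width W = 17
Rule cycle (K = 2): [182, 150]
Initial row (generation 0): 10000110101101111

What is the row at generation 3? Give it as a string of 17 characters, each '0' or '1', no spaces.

Gen 0: 10000110101101111
Gen 1 (rule 182): 11001001110010110
Gen 2 (rule 150): 00111110101110001
Gen 3 (rule 182): 01011101110101011

Answer: 01011101110101011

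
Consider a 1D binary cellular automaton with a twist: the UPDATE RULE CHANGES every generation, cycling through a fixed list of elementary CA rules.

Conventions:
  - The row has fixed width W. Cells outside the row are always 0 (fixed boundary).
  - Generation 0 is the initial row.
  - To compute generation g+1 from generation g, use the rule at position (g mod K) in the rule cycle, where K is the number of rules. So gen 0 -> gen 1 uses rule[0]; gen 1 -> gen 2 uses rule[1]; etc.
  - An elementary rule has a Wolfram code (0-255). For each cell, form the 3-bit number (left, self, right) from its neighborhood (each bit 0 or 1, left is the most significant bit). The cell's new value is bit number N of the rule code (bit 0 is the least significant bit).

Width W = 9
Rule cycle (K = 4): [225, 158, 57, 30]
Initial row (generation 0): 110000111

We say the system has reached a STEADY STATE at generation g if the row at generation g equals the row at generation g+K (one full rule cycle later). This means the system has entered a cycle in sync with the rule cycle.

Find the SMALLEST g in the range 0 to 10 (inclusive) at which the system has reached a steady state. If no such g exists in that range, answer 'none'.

Gen 0: 110000111
Gen 1 (rule 225): 010110011
Gen 2 (rule 158): 110101110
Gen 3 (rule 57): 101011001
Gen 4 (rule 30): 101010111
Gen 5 (rule 225): 010101011
Gen 6 (rule 158): 110101010
Gen 7 (rule 57): 101010101
Gen 8 (rule 30): 101010101
Gen 9 (rule 225): 010101010
Gen 10 (rule 158): 110101011
Gen 11 (rule 57): 101010110
Gen 12 (rule 30): 101010101
Gen 13 (rule 225): 010101010
Gen 14 (rule 158): 110101011

Answer: 8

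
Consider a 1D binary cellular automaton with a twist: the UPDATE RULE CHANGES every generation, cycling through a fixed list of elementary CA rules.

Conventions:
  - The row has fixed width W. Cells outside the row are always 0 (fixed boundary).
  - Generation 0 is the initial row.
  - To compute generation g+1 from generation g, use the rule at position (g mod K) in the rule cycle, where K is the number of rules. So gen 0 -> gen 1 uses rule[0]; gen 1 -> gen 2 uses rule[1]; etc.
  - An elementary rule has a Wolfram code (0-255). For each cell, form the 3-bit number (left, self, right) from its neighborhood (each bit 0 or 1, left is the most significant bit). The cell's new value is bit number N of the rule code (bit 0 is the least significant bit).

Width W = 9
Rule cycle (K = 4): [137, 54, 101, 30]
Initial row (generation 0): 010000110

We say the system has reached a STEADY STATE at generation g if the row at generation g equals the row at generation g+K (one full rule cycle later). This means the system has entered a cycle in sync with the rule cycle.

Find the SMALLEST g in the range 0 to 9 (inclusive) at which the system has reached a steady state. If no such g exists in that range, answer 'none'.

Answer: 7

Derivation:
Gen 0: 010000110
Gen 1 (rule 137): 000110100
Gen 2 (rule 54): 001001110
Gen 3 (rule 101): 101000010
Gen 4 (rule 30): 101100111
Gen 5 (rule 137): 001000110
Gen 6 (rule 54): 011101001
Gen 7 (rule 101): 000111001
Gen 8 (rule 30): 001100111
Gen 9 (rule 137): 101000110
Gen 10 (rule 54): 111101001
Gen 11 (rule 101): 000111001
Gen 12 (rule 30): 001100111
Gen 13 (rule 137): 101000110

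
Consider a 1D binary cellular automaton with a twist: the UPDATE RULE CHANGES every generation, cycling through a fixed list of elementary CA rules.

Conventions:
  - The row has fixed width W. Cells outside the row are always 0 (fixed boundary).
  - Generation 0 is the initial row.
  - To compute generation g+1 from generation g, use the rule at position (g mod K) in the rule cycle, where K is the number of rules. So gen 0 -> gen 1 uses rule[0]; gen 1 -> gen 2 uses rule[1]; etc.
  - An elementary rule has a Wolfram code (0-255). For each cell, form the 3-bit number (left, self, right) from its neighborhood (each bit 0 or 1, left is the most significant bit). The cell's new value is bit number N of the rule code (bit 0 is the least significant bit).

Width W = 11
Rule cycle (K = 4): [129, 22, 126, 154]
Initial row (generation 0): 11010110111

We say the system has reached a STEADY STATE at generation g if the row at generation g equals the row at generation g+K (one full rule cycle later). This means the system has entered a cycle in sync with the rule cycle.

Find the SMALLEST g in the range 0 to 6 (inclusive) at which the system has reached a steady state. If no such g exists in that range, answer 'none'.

Gen 0: 11010110111
Gen 1 (rule 129): 00000000010
Gen 2 (rule 22): 00000000111
Gen 3 (rule 126): 00000001101
Gen 4 (rule 154): 00000011000
Gen 5 (rule 129): 11111000011
Gen 6 (rule 22): 00000100100
Gen 7 (rule 126): 00001111110
Gen 8 (rule 154): 00011111101
Gen 9 (rule 129): 11001111000
Gen 10 (rule 22): 00110000100

Answer: none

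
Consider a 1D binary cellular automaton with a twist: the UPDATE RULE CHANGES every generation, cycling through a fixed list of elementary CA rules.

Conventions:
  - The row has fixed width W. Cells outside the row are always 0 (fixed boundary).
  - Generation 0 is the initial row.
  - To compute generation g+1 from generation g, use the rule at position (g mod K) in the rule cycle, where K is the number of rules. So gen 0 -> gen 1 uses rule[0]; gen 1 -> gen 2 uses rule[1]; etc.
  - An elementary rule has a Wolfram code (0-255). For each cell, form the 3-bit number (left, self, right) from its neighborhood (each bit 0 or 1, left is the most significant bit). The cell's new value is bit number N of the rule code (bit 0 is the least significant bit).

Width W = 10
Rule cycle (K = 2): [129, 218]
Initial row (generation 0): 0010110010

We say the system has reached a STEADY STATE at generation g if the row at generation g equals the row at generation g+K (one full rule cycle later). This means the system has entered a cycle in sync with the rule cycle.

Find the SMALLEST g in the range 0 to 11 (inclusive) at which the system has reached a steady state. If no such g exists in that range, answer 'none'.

Gen 0: 0010110010
Gen 1 (rule 129): 1000000000
Gen 2 (rule 218): 0100000000
Gen 3 (rule 129): 0001111111
Gen 4 (rule 218): 0011111111
Gen 5 (rule 129): 1001111110
Gen 6 (rule 218): 0111111111
Gen 7 (rule 129): 0011111110
Gen 8 (rule 218): 0111111111
Gen 9 (rule 129): 0011111110
Gen 10 (rule 218): 0111111111
Gen 11 (rule 129): 0011111110
Gen 12 (rule 218): 0111111111
Gen 13 (rule 129): 0011111110

Answer: 6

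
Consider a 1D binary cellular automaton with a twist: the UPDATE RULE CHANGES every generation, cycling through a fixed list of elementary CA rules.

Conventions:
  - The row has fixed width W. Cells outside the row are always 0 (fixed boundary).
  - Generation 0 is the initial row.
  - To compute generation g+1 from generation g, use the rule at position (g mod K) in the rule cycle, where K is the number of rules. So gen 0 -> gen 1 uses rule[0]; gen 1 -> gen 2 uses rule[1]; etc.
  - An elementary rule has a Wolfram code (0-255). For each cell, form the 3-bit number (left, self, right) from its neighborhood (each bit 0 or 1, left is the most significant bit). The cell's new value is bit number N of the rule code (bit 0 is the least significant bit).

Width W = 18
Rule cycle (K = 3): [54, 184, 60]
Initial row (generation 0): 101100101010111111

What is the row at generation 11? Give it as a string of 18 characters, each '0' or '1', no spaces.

Gen 0: 101100101010111111
Gen 1 (rule 54): 110011111111000000
Gen 2 (rule 184): 101011111110100000
Gen 3 (rule 60): 111110000001110000
Gen 4 (rule 54): 000001000010001000
Gen 5 (rule 184): 000000100001000100
Gen 6 (rule 60): 000000110001100110
Gen 7 (rule 54): 000001001010011001
Gen 8 (rule 184): 000000100101010100
Gen 9 (rule 60): 000000110111111110
Gen 10 (rule 54): 000001001000000001
Gen 11 (rule 184): 000000100100000000

Answer: 000000100100000000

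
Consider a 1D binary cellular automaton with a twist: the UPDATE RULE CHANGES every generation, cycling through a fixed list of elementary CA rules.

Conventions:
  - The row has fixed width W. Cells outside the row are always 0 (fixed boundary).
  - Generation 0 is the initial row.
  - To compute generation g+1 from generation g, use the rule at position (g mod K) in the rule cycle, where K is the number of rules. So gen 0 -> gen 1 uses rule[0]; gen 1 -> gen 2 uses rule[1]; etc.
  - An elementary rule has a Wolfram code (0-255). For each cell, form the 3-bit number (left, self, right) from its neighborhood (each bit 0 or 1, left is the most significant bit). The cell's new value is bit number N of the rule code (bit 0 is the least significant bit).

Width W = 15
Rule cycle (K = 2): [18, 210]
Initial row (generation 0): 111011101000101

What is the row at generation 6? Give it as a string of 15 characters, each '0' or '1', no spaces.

Gen 0: 111011101000101
Gen 1 (rule 18): 000000000101000
Gen 2 (rule 210): 000000001000100
Gen 3 (rule 18): 000000010101010
Gen 4 (rule 210): 000000100000001
Gen 5 (rule 18): 000001010000010
Gen 6 (rule 210): 000010001000101

Answer: 000010001000101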